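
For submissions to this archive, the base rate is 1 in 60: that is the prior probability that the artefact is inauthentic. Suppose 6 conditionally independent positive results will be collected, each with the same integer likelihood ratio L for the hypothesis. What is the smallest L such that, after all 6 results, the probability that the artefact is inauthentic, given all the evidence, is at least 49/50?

4

Prior odds = (1/60)/(59/60) = 1/59.
Target odds = 0.98/0.02 = 49.
Need L⁶ ≥ 49 ÷ (1/59) = 2891.
3⁶ = 729 < 2891 ≤ 4096 = 4⁶, so L = 4.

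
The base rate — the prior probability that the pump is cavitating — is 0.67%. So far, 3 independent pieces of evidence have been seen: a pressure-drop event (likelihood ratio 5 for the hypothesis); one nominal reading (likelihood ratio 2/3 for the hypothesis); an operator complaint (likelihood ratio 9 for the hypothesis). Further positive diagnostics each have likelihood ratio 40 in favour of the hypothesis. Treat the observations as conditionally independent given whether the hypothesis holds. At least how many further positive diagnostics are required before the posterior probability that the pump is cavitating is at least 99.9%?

Prior odds = 0.0067/0.9933 = 67/9933.
Combined Bayes factor of the evidence already in hand = 5 × (2/3) × 9 = 30.
Odds after that evidence = (67/9933) × 30 = 670/3311.
Target odds = 0.999/0.001 = 999.
Need 40ⁿ ≥ 999 ÷ (670/3311) = 3307689/670.
40² = 1600 falls short of 3307689/670 but 40³ = 64000 reaches it, so n = 3.

3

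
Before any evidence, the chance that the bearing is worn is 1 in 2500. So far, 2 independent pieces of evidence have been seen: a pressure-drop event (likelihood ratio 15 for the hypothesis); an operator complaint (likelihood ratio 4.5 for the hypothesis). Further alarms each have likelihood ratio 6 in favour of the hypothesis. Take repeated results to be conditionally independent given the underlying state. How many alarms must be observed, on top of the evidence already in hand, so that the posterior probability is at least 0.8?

Prior odds = 0.0004/0.9996 = 1/2499.
Combined Bayes factor of the evidence already in hand = 15 × 4.5 = 67.5.
Odds after that evidence = (1/2499) × 67.5 = 45/1666.
Target odds = 0.8/0.2 = 4.
Need 6ⁿ ≥ 4 ÷ (45/1666) = 6664/45.
6² = 36 falls short of 6664/45 but 6³ = 216 reaches it, so n = 3.

3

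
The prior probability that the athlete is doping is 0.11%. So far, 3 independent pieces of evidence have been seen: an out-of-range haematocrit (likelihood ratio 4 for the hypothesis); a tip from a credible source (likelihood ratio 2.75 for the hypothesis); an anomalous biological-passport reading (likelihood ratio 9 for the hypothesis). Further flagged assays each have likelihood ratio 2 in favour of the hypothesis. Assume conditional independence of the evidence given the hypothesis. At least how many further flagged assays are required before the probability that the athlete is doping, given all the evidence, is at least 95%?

8

Prior odds = 0.0011/0.9989 = 11/9989.
Combined Bayes factor of the evidence already in hand = 4 × 2.75 × 9 = 99.
Odds after that evidence = (11/9989) × 99 = 1089/9989.
Target odds = 0.95/0.05 = 19.
Need 2ⁿ ≥ 19 ÷ (1089/9989) = 189791/1089.
2⁷ = 128 falls short of 189791/1089 but 2⁸ = 256 reaches it, so n = 8.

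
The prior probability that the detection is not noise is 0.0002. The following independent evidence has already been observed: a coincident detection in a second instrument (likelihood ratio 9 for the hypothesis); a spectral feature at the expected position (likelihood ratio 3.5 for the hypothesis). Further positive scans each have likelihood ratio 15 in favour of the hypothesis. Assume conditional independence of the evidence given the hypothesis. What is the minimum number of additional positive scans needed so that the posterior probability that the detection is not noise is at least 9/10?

3

Prior odds = 0.0002/0.9998 = 1/4999.
Combined Bayes factor of the evidence already in hand = 9 × 3.5 = 31.5.
Odds after that evidence = (1/4999) × 31.5 = 63/9998.
Target odds = 0.9/0.1 = 9.
Need 15ⁿ ≥ 9 ÷ (63/9998) = 9998/7.
15² = 225 falls short of 9998/7 but 15³ = 3375 reaches it, so n = 3.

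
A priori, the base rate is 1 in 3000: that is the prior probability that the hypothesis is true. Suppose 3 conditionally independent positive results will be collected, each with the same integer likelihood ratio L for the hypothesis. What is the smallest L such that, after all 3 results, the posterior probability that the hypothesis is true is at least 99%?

67

Prior odds = (1/3000)/(2999/3000) = 1/2999.
Target odds = 0.99/0.01 = 99.
Need L³ ≥ 99 ÷ (1/2999) = 296901.
66³ = 287496 < 296901 ≤ 300763 = 67³, so L = 67.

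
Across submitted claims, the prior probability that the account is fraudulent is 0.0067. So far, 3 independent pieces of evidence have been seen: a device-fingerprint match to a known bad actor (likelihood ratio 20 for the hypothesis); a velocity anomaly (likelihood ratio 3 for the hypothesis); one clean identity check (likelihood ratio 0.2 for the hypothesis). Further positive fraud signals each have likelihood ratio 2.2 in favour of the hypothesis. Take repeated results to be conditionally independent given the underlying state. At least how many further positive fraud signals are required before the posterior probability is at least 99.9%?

12

Prior odds = 0.0067/0.9933 = 67/9933.
Combined Bayes factor of the evidence already in hand = 20 × 3 × 0.2 = 12.
Odds after that evidence = (67/9933) × 12 = 268/3311.
Target odds = 0.999/0.001 = 999.
Need 2.2ⁿ ≥ 999 ÷ (268/3311) = 3307689/268.
2.2¹¹ ≈5843.18 falls short of 3307689/268 but 2.2¹² ≈12855 reaches it, so n = 12.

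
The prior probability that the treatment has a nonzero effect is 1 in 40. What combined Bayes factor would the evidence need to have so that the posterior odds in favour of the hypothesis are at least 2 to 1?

78

Prior odds = 0.025/0.975 = 1/39.
Target odds = 2.
Required Bayes factor = 2 ÷ (1/39) = 78.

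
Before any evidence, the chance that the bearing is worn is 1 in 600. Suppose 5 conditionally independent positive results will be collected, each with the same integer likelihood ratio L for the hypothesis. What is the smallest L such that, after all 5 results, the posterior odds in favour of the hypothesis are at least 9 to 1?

Prior odds = (1/600)/(599/600) = 1/599.
Target odds = 9.
Need L⁵ ≥ 9 ÷ (1/599) = 5391.
5⁵ = 3125 < 5391 ≤ 7776 = 6⁵, so L = 6.

6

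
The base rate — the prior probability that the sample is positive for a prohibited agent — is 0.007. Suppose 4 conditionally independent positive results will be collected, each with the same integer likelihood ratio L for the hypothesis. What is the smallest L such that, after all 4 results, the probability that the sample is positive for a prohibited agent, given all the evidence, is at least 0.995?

Prior odds = 0.007/0.993 = 7/993.
Target odds = 0.995/0.005 = 199.
Need L⁴ ≥ 199 ÷ (7/993) = 197607/7.
12⁴ = 20736 < 197607/7 ≤ 28561 = 13⁴, so L = 13.

13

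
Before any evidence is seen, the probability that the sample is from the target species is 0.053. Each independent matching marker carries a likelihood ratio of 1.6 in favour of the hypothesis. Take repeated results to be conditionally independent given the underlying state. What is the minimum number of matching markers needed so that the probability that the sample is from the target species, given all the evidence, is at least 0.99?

Prior odds = 0.053/0.947 = 53/947.
Likelihood ratio per matching marker = 1.6.
Target odds: 0.99 ÷ 0.01 = 99.
Require 1.6ⁿ ≥ 99 ÷ (53/947) = 93753/53.
1.6¹⁵ ≈1152.92 falls short of 93753/53 but 1.6¹⁶ ≈1844.67 reaches it, so n = 16.

16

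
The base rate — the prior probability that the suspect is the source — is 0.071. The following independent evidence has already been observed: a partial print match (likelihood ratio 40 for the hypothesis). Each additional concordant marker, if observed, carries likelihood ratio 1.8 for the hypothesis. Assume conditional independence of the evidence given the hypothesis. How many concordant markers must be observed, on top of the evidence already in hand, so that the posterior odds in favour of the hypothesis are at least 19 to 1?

Prior odds = 0.071/0.929 = 71/929.
Bayes factor of the evidence already in hand = 40.
Odds after that evidence = (71/929) × 40 = 2840/929.
Target odds = 19.
Need 1.8ⁿ ≥ 19 ÷ (2840/929) = 17651/2840.
1.8³ = 5.832 falls short of 17651/2840 but 1.8⁴ = 10.4976 reaches it, so n = 4.

4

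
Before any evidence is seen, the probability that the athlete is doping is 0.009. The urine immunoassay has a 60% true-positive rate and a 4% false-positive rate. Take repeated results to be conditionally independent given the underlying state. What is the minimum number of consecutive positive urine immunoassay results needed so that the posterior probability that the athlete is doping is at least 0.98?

Prior odds: 0.009 ÷ 0.991 = 9/991.
Likelihood ratio of a positive result = 0.6/0.04 = 15.
Target posterior odds = 0.98/0.02 = 49.
Require 15ⁿ ≥ 49 ÷ (9/991) = 48559/9.
15³ = 3375 falls short of 48559/9 but 15⁴ = 50625 reaches it, so n = 4.

4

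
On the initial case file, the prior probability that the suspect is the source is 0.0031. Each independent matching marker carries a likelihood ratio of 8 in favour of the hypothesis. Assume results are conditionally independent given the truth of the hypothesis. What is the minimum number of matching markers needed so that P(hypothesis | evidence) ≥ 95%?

5

Prior odds = 0.0031/0.9969 = 31/9969.
Likelihood ratio per matching marker = 8.
Target odds: 0.95 ÷ 0.05 = 19.
Need (31/9969) × 8ⁿ ≥ 19, i.e. 8ⁿ ≥ 189411/31.
8⁴ = 4096 falls short of 189411/31 but 8⁵ = 32768 reaches it, so n = 5.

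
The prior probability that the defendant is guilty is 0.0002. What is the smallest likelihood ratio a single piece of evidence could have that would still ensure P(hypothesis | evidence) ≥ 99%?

494901

Prior odds = 0.0002/0.9998 = 1/4999.
Target odds = 0.99/0.01 = 99.
Required Bayes factor = 99 ÷ (1/4999) = 494901.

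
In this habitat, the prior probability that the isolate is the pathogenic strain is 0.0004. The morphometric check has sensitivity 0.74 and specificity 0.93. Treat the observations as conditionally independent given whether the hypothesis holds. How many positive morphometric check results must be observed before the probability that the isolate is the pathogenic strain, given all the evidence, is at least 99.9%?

7

Prior odds: 0.0004 ÷ 0.9996 = 1/2499.
False-positive rate = 1 − 0.93 = 0.07; likelihood ratio of a positive = 0.74/0.07 = 74/7.
Target odds: 0.999 ÷ 0.001 = 999.
Need (1/2499) × (74/7)ⁿ ≥ 999, i.e. (74/7)ⁿ ≥ 2496501.
(74/7)⁶ ≈1.39573e+06 falls short of 2496501 but (74/7)⁷ ≈1.47549e+07 reaches it, so n = 7.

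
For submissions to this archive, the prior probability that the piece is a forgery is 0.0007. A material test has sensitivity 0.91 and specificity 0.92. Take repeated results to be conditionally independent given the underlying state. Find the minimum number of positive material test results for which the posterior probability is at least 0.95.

Prior odds: 0.0007 ÷ 0.9993 = 7/9993.
False-positive rate = 1 − 0.92 = 0.08; likelihood ratio of a positive = 0.91/0.08 = 11.375.
Target odds: 0.95 ÷ 0.05 = 19.
Require 11.375ⁿ ≥ 19 ÷ (7/9993) = 189867/7.
11.375⁴ = 68574961/4096 falls short of 189867/7 but 11.375⁵ ≈190439 reaches it, so n = 5.

5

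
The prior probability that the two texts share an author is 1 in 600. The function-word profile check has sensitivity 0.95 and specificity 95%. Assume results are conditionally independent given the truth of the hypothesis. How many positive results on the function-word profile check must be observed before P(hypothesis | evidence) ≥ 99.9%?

5

Prior odds = (1/600)/(599/600) = 1/599.
False-positive rate = 1 − 0.95 = 0.05; likelihood ratio of a positive = 0.95/0.05 = 19.
Target posterior odds = 0.999/0.001 = 999.
Require 19ⁿ ≥ 999 ÷ (1/599) = 598401.
19⁴ = 130321 falls short of 598401 but 19⁵ = 2476099 reaches it, so n = 5.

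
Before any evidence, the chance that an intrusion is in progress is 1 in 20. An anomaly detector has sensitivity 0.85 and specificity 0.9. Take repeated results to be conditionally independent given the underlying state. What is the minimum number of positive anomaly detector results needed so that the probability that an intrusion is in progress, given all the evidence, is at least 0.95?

3

Prior odds = 0.05/0.95 = 1/19.
False-positive rate = 1 − 0.9 = 0.1; likelihood ratio of a positive = 0.85/0.1 = 8.5.
Target odds: 0.95 ÷ 0.05 = 19.
Require 8.5ⁿ ≥ 19 ÷ (1/19) = 361.
8.5² = 72.25 falls short of 361 but 8.5³ = 614.125 reaches it, so n = 3.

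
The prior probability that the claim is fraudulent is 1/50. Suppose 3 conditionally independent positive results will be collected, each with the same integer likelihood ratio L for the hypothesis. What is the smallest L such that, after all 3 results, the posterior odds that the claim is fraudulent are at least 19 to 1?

Prior odds = 0.02/0.98 = 1/49.
Target odds = 19.
Need L³ ≥ 19 ÷ (1/49) = 931.
9³ = 729 < 931 ≤ 1000 = 10³, so L = 10.

10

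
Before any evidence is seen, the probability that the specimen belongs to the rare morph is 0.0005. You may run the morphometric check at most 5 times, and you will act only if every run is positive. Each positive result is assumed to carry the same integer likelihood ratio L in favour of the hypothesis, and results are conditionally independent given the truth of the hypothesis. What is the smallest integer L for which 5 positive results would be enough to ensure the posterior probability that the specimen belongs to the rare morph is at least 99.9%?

19

Prior odds = 0.0005/0.9995 = 1/1999.
Target odds = 0.999/0.001 = 999.
Need L⁵ ≥ 999 ÷ (1/1999) = 1997001.
18⁵ = 1889568 < 1997001 ≤ 2476099 = 19⁵, so L = 19.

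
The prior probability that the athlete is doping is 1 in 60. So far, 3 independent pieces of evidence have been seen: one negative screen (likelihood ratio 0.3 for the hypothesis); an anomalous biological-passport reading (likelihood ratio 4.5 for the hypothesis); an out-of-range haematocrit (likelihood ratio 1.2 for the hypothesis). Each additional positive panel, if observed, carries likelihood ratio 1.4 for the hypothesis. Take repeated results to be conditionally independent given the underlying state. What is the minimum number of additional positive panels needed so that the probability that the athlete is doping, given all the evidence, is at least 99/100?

Prior odds = (1/60)/(59/60) = 1/59.
Combined Bayes factor of the evidence already in hand = 0.3 × 4.5 × 1.2 = 1.62.
Odds after that evidence = (1/59) × 1.62 = 81/2950.
Target odds = 0.99/0.01 = 99.
Need 1.4ⁿ ≥ 99 ÷ (81/2950) = 32450/9.
1.4²⁴ ≈3214.2 falls short of 32450/9 but 1.4²⁵ ≈4499.88 reaches it, so n = 25.

25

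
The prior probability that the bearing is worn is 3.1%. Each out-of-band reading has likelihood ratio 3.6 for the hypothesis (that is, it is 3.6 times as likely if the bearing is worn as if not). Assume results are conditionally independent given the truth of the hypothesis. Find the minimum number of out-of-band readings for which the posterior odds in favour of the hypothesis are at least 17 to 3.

5

Prior odds: 0.031 ÷ 0.969 = 31/969.
Likelihood ratio per out-of-band reading = 3.6.
Target odds = 17/3.
Require 3.6ⁿ ≥ 17/3 ÷ (31/969) = 5491/31.
3.6⁴ = 167.9616 falls short of 5491/31 but 3.6⁵ = 604.66176 reaches it, so n = 5.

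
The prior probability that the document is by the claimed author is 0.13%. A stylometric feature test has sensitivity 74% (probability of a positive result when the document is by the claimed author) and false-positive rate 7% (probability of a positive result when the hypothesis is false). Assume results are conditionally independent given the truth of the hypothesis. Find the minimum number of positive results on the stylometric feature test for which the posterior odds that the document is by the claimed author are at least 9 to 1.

Prior odds = 0.0013/0.9987 = 13/9987.
Likelihood ratio of a positive result = 0.74/0.07 = 74/7.
Target odds = 9.
Require (74/7)ⁿ ≥ 9 ÷ (13/9987) = 89883/13.
(74/7)³ = 405224/343 falls short of 89883/13 but (74/7)⁴ = 29986576/2401 reaches it, so n = 4.

4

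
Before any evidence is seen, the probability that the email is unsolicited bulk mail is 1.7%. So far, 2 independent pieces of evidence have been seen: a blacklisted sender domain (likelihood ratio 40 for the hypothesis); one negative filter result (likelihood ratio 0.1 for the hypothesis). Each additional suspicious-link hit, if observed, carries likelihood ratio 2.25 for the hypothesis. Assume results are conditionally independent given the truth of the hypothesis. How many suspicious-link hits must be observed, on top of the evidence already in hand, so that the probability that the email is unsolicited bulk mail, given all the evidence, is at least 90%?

Prior odds = 0.017/0.983 = 17/983.
Combined Bayes factor of the evidence already in hand = 40 × 0.1 = 4.
Odds after that evidence = (17/983) × 4 = 68/983.
Target odds = 0.9/0.1 = 9.
Need 2.25ⁿ ≥ 9 ÷ (68/983) = 8847/68.
2.25⁶ = 531441/4096 falls short of 8847/68 but 2.25⁷ = 4782969/16384 reaches it, so n = 7.

7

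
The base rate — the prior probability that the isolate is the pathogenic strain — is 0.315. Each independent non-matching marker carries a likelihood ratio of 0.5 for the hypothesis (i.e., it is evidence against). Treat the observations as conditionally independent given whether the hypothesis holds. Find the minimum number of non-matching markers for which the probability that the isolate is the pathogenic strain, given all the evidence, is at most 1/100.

6

Prior odds = 0.315/0.685 = 63/137.
Likelihood ratio per non-matching marker = 0.5.
Target odds: 0.01 ÷ 0.99 = 1/99.
Require 0.5ⁿ ≤ 1/99 ÷ (63/137) = 137/6237.
0.5⁵ = 0.03125 is still above 137/6237 but 0.5⁶ = 0.015625 is at or below it, so n = 6.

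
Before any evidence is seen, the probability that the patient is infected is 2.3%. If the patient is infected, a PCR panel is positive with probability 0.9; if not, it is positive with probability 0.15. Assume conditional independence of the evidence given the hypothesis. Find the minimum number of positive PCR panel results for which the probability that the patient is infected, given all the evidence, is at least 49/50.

Prior odds: 0.023 ÷ 0.977 = 23/977.
Likelihood ratio of a positive = 0.9/0.15 = 6.
Target posterior odds = 0.98/0.02 = 49.
Need (23/977) × 6ⁿ ≥ 49, i.e. 6ⁿ ≥ 47873/23.
6⁴ = 1296 falls short of 47873/23 but 6⁵ = 7776 reaches it, so n = 5.

5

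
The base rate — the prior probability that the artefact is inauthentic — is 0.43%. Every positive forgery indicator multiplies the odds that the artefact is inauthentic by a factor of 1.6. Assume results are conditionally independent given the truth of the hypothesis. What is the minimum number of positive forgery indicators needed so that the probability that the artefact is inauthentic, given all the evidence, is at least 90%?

Prior odds: 0.0043 ÷ 0.9957 = 43/9957.
Likelihood ratio per positive forgery indicator = 1.6.
Target posterior odds = 0.9/0.1 = 9.
Require 1.6ⁿ ≥ 9 ÷ (43/9957) = 89613/43.
1.6¹⁶ ≈1844.67 falls short of 89613/43 but 1.6¹⁷ ≈2951.48 reaches it, so n = 17.

17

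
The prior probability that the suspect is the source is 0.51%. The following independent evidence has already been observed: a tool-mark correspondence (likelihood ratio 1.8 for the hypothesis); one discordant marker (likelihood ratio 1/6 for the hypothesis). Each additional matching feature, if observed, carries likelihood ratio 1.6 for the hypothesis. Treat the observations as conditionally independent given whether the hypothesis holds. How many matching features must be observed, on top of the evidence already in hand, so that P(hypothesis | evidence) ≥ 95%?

21

Prior odds = 0.0051/0.9949 = 51/9949.
Combined Bayes factor of the evidence already in hand = 1.8 × (1/6) = 0.3.
Odds after that evidence = (51/9949) × 0.3 = 153/99490.
Target odds = 0.95/0.05 = 19.
Need 1.6ⁿ ≥ 19 ÷ (153/99490) = 1890310/153.
1.6²⁰ ≈12089.3 falls short of 1890310/153 but 1.6²¹ ≈19342.8 reaches it, so n = 21.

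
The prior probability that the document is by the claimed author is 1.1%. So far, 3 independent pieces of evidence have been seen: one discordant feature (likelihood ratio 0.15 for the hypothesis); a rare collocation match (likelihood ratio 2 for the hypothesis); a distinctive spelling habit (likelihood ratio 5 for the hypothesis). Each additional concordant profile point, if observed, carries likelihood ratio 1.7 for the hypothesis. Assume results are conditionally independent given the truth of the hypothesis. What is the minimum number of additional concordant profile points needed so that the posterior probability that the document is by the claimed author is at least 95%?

14

Prior odds = 0.011/0.989 = 11/989.
Combined Bayes factor of the evidence already in hand = 0.15 × 2 × 5 = 1.5.
Odds after that evidence = (11/989) × 1.5 = 33/1978.
Target odds = 0.95/0.05 = 19.
Need 1.7ⁿ ≥ 19 ÷ (33/1978) = 37582/33.
1.7¹³ ≈990.458 falls short of 37582/33 but 1.7¹⁴ ≈1683.78 reaches it, so n = 14.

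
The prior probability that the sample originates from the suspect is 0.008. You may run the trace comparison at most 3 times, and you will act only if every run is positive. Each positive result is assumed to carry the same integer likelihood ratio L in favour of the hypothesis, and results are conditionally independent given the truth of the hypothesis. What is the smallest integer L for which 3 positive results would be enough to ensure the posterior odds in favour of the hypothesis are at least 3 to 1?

8

Prior odds = 0.008/0.992 = 1/124.
Target odds = 3.
Need L³ ≥ 3 ÷ (1/124) = 372.
7³ = 343 < 372 ≤ 512 = 8³, so L = 8.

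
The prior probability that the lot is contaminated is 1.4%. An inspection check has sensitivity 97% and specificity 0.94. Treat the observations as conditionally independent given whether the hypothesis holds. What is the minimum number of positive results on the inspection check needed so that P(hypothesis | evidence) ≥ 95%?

Prior odds = 0.014/0.986 = 7/493.
False-positive rate = 1 − 0.94 = 0.06; likelihood ratio of a positive = 0.97/0.06 = 97/6.
Target odds: 0.95 ÷ 0.05 = 19.
Require (97/6)ⁿ ≥ 19 ÷ (7/493) = 9367/7.
(97/6)² = 9409/36 falls short of 9367/7 but (97/6)³ = 912673/216 reaches it, so n = 3.

3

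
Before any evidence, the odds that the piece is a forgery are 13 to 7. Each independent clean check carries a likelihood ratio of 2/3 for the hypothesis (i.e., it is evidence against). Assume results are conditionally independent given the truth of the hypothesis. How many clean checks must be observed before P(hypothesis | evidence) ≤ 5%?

9

Prior odds = 13/7.
Likelihood ratio per clean check = 2/3.
Target odds: 0.05 ÷ 0.95 = 1/19.
Require (2/3)ⁿ ≤ 1/19 ÷ (13/7) = 7/247.
(2/3)⁸ = 256/6561 is still above 7/247 but (2/3)⁹ = 512/19683 is at or below it, so n = 9.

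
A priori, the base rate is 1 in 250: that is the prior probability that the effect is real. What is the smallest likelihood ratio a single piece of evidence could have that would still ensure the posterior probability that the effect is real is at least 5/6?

1245

Prior odds = 0.004/0.996 = 1/249.
Target odds = (5/6)/(1/6) = 5.
Required Bayes factor = 5 ÷ (1/249) = 1245.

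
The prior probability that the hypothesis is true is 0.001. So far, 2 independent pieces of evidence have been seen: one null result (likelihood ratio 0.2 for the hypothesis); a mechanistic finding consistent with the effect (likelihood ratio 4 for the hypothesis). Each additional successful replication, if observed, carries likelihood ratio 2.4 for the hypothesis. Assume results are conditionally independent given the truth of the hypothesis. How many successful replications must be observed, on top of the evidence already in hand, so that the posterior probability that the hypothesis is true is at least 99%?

14

Prior odds = 0.001/0.999 = 1/999.
Combined Bayes factor of the evidence already in hand = 0.2 × 4 = 0.8.
Odds after that evidence = (1/999) × 0.8 = 4/4995.
Target odds = 0.99/0.01 = 99.
Need 2.4ⁿ ≥ 99 ÷ (4/4995) = 123626.25.
2.4¹³ ≈87648.8 falls short of 123626.25 but 2.4¹⁴ ≈210357 reaches it, so n = 14.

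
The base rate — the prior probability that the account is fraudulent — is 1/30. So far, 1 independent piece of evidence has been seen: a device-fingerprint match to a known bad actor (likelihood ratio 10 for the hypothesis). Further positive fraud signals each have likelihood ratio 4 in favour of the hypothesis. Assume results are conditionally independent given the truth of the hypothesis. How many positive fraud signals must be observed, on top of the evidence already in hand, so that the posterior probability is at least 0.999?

6

Prior odds = (1/30)/(29/30) = 1/29.
Bayes factor of the evidence already in hand = 10.
Odds after that evidence = (1/29) × 10 = 10/29.
Target odds = 0.999/0.001 = 999.
Need 4ⁿ ≥ 999 ÷ (10/29) = 2897.1.
4⁵ = 1024 falls short of 2897.1 but 4⁶ = 4096 reaches it, so n = 6.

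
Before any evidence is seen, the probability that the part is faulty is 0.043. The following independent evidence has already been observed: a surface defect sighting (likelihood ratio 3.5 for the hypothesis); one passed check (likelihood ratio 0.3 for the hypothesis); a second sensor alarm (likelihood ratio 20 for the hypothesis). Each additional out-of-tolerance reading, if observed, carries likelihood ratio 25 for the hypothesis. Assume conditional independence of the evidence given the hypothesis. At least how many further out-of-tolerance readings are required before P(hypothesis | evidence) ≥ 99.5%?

Prior odds = 0.043/0.957 = 43/957.
Combined Bayes factor of the evidence already in hand = 3.5 × 0.3 × 20 = 21.
Odds after that evidence = (43/957) × 21 = 301/319.
Target odds = 0.995/0.005 = 199.
Need 25ⁿ ≥ 199 ÷ (301/319) = 63481/301.
25¹ = 25 falls short of 63481/301 but 25² = 625 reaches it, so n = 2.

2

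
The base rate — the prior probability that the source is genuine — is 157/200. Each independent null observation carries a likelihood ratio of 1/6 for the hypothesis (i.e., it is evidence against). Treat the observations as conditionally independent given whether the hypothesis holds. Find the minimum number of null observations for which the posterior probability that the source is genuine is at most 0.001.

5

Prior odds = 0.785/0.215 = 157/43.
Likelihood ratio per null observation = 1/6.
Target odds: 0.001 ÷ 0.999 = 1/999.
Need (157/43) × (1/6)ⁿ ≤ 1/999, i.e. (1/6)ⁿ ≤ 43/156843.
(1/6)⁴ = 1/1296 is still above 43/156843 but (1/6)⁵ = 1/7776 is at or below it, so n = 5.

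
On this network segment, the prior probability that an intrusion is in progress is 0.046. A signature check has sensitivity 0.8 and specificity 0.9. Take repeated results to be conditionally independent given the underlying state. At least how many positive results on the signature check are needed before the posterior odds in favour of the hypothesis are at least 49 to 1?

4

Prior odds: 0.046 ÷ 0.954 = 23/477.
False-positive rate = 1 − 0.9 = 0.1; likelihood ratio of a positive = 0.8/0.1 = 8.
Target odds = 49.
Need (23/477) × 8ⁿ ≥ 49, i.e. 8ⁿ ≥ 23373/23.
8³ = 512 falls short of 23373/23 but 8⁴ = 4096 reaches it, so n = 4.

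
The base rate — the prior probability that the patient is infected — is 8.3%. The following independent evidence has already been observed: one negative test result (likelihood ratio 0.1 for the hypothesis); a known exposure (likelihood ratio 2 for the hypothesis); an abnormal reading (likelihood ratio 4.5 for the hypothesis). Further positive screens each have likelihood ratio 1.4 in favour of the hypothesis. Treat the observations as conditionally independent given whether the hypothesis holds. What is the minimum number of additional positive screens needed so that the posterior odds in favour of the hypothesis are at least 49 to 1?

Prior odds = 0.083/0.917 = 83/917.
Combined Bayes factor of the evidence already in hand = 0.1 × 2 × 4.5 = 0.9.
Odds after that evidence = (83/917) × 0.9 = 747/9170.
Target odds = 49.
Need 1.4ⁿ ≥ 49 ÷ (747/9170) = 449330/747.
1.4¹⁹ ≈597.63 falls short of 449330/747 but 1.4²⁰ ≈836.683 reaches it, so n = 20.

20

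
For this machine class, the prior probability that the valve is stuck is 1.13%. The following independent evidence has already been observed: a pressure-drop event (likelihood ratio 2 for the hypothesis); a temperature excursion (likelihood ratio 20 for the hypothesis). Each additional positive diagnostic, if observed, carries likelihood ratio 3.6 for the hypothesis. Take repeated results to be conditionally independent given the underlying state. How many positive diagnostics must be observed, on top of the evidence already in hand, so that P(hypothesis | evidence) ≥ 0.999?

Prior odds = 0.0113/0.9887 = 113/9887.
Combined Bayes factor of the evidence already in hand = 2 × 20 = 40.
Odds after that evidence = (113/9887) × 40 = 4520/9887.
Target odds = 0.999/0.001 = 999.
Need 3.6ⁿ ≥ 999 ÷ (4520/9887) = 9877113/4520.
3.6⁶ = 34012224/15625 falls short of 9877113/4520 but 3.6⁷ = 612220032/78125 reaches it, so n = 7.

7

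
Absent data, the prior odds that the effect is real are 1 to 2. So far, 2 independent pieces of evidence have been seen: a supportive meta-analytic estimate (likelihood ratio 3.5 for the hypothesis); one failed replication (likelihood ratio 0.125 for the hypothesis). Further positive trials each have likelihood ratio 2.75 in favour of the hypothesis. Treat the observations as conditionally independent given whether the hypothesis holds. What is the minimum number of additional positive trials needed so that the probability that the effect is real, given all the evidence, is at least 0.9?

4

Prior odds = 0.5.
Combined Bayes factor of the evidence already in hand = 3.5 × 0.125 = 0.4375.
Odds after that evidence = 0.5 × 0.4375 = 0.21875.
Target odds = 0.9/0.1 = 9.
Need 2.75ⁿ ≥ 9 ÷ 0.21875 = 288/7.
2.75³ = 20.796875 falls short of 288/7 but 2.75⁴ = 57.19140625 reaches it, so n = 4.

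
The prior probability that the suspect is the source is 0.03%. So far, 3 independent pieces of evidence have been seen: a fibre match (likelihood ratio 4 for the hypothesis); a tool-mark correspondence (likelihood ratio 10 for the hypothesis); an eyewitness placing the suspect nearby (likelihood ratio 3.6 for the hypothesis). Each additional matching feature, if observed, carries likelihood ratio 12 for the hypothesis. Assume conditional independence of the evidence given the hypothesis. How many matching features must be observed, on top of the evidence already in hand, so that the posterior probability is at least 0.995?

Prior odds = 0.0003/0.9997 = 3/9997.
Combined Bayes factor of the evidence already in hand = 4 × 10 × 3.6 = 144.
Odds after that evidence = (3/9997) × 144 = 432/9997.
Target odds = 0.995/0.005 = 199.
Need 12ⁿ ≥ 199 ÷ (432/9997) = 1989403/432.
12³ = 1728 falls short of 1989403/432 but 12⁴ = 20736 reaches it, so n = 4.

4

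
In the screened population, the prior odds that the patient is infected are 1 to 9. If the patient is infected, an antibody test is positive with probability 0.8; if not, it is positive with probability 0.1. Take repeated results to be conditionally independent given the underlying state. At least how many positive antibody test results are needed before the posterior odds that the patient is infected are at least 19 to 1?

3

Prior odds = 1/9.
Likelihood ratio of a positive = 0.8/0.1 = 8.
Target odds = 19.
Need (1/9) × 8ⁿ ≥ 19, i.e. 8ⁿ ≥ 171.
8² = 64 falls short of 171 but 8³ = 512 reaches it, so n = 3.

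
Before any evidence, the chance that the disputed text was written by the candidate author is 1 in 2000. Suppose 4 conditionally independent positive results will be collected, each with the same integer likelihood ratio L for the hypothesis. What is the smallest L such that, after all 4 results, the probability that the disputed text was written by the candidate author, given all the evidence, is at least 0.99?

Prior odds = 0.0005/0.9995 = 1/1999.
Target odds = 0.99/0.01 = 99.
Need L⁴ ≥ 99 ÷ (1/1999) = 197901.
21⁴ = 194481 < 197901 ≤ 234256 = 22⁴, so L = 22.

22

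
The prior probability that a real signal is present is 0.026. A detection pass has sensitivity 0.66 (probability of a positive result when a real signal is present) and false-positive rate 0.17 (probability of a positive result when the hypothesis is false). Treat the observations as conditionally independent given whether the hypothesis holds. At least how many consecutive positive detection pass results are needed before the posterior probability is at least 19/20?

Prior odds: 0.026 ÷ 0.974 = 13/487.
Likelihood ratio of a positive result = 0.66/0.17 = 66/17.
Target odds: 0.95 ÷ 0.05 = 19.
Need (13/487) × (66/17)ⁿ ≥ 19, i.e. (66/17)ⁿ ≥ 9253/13.
(66/17)⁴ = 18974736/83521 falls short of 9253/13 but (66/17)⁵ ≈882.013 reaches it, so n = 5.

5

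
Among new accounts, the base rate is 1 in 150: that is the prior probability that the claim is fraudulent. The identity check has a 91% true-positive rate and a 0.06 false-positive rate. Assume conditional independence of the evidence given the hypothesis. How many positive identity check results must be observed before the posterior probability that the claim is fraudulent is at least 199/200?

Prior odds = (1/150)/(149/150) = 1/149.
Likelihood ratio of a positive result = 0.91/0.06 = 91/6.
Target posterior odds = 0.995/0.005 = 199.
Require (91/6)ⁿ ≥ 199 ÷ (1/149) = 29651.
(91/6)³ = 753571/216 falls short of 29651 but (91/6)⁴ = 68574961/1296 reaches it, so n = 4.

4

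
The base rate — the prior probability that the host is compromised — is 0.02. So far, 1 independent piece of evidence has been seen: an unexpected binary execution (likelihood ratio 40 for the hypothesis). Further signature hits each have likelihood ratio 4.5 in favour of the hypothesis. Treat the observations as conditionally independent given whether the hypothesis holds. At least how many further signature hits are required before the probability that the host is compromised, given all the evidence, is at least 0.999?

5

Prior odds = 0.02/0.98 = 1/49.
Bayes factor of the evidence already in hand = 40.
Odds after that evidence = (1/49) × 40 = 40/49.
Target odds = 0.999/0.001 = 999.
Need 4.5ⁿ ≥ 999 ÷ (40/49) = 1223.775.
4.5⁴ = 410.0625 falls short of 1223.775 but 4.5⁵ = 1845.28125 reaches it, so n = 5.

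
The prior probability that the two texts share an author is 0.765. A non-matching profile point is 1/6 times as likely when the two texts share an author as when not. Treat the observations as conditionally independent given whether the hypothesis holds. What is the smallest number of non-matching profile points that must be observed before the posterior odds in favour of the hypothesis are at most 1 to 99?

4

Prior odds = 0.765/0.235 = 153/47.
Likelihood ratio per non-matching profile point = 1/6.
Target odds = 1/99.
Need (153/47) × (1/6)ⁿ ≤ 1/99, i.e. (1/6)ⁿ ≤ 47/15147.
(1/6)³ = 1/216 is still above 47/15147 but (1/6)⁴ = 1/1296 is at or below it, so n = 4.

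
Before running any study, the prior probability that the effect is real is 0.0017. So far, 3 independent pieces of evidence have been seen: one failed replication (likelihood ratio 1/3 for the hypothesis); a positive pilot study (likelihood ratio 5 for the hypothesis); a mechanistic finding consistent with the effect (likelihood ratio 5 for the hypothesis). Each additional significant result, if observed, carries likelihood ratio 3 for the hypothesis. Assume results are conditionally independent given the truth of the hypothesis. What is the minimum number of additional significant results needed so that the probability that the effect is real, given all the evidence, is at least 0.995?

9

Prior odds = 0.0017/0.9983 = 17/9983.
Combined Bayes factor of the evidence already in hand = (1/3) × 5 × 5 = 25/3.
Odds after that evidence = (17/9983) × 25/3 = 425/29949.
Target odds = 0.995/0.005 = 199.
Need 3ⁿ ≥ 199 ÷ (425/29949) = 5959851/425.
3⁸ = 6561 falls short of 5959851/425 but 3⁹ = 19683 reaches it, so n = 9.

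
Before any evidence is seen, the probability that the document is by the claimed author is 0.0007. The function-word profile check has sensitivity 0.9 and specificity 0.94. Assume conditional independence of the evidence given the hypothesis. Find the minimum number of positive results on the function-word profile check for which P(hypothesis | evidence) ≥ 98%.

Prior odds: 0.0007 ÷ 0.9993 = 7/9993.
False-positive rate = 1 − 0.94 = 0.06; likelihood ratio of a positive = 0.9/0.06 = 15.
Target posterior odds = 0.98/0.02 = 49.
Require 15ⁿ ≥ 49 ÷ (7/9993) = 69951.
15⁴ = 50625 falls short of 69951 but 15⁵ = 759375 reaches it, so n = 5.

5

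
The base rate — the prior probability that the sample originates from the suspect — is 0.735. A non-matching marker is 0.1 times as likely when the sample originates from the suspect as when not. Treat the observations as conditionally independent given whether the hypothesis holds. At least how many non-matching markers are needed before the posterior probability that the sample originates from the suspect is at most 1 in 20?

2

Prior odds = 0.735/0.265 = 147/53.
Likelihood ratio per non-matching marker = 0.1.
Target odds: 0.05 ÷ 0.95 = 1/19.
Require 0.1ⁿ ≤ 1/19 ÷ (147/53) = 53/2793.
0.1¹ = 0.1 is still above 53/2793 but 0.1² = 0.01 is at or below it, so n = 2.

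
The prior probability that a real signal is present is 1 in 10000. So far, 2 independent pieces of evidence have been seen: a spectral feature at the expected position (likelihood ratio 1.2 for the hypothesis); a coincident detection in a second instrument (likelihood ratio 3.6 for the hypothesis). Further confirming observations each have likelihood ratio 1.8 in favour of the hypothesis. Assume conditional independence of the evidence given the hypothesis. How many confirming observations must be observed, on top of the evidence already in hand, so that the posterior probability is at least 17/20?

17

Prior odds = 0.0001/0.9999 = 1/9999.
Combined Bayes factor of the evidence already in hand = 1.2 × 3.6 = 4.32.
Odds after that evidence = (1/9999) × 4.32 = 12/27775.
Target odds = 0.85/0.15 = 17/3.
Need 1.8ⁿ ≥ 17/3 ÷ (12/27775) = 472175/36.
1.8¹⁶ ≈12144 falls short of 472175/36 but 1.8¹⁷ ≈21859.1 reaches it, so n = 17.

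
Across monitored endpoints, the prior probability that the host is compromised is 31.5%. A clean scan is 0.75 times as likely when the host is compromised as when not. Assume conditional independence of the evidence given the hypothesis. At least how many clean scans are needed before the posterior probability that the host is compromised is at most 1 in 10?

Prior odds = 0.315/0.685 = 63/137.
Likelihood ratio per clean scan = 0.75.
Target odds: 0.1 ÷ 0.9 = 1/9.
Require 0.75ⁿ ≤ 1/9 ÷ (63/137) = 137/567.
0.75⁴ = 0.31640625 is still above 137/567 but 0.75⁵ = 243/1024 is at or below it, so n = 5.

5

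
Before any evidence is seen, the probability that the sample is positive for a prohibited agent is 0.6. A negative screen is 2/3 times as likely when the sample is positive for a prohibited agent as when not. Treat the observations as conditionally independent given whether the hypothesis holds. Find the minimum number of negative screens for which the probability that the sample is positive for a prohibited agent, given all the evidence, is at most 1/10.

7

Prior odds = 0.6/0.4 = 1.5.
Likelihood ratio per negative screen = 2/3.
Target odds: 0.1 ÷ 0.9 = 1/9.
Need 1.5 × (2/3)ⁿ ≤ 1/9, i.e. (2/3)ⁿ ≤ 2/27.
(2/3)⁶ = 64/729 is still above 2/27 but (2/3)⁷ = 128/2187 is at or below it, so n = 7.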